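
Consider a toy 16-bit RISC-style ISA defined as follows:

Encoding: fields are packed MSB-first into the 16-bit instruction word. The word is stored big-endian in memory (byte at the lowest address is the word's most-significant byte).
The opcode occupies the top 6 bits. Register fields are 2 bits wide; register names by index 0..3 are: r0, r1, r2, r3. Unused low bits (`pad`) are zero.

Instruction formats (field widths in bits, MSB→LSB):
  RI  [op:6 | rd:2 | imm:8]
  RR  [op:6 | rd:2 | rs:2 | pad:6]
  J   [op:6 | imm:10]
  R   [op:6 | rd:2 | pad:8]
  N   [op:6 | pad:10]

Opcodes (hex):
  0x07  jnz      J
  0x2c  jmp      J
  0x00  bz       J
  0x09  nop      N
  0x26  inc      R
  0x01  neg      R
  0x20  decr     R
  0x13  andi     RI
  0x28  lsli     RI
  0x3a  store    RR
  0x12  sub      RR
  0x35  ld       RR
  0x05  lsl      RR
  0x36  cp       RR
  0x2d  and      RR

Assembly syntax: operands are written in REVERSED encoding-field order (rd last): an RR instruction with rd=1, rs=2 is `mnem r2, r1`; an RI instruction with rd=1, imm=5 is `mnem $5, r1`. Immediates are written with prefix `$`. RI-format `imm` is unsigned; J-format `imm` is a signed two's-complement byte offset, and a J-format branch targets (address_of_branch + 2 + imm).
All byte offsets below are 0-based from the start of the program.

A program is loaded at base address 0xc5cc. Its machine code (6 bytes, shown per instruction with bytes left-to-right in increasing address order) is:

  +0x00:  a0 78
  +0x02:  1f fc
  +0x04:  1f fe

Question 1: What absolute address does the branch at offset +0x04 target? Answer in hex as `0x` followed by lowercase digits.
[04] 1f fe → 0x1ffe
  top 6b → 0x7 → jnz [J]
  imm@[9:0]=0x3fe (s10→-2) ⇒ $-2
  target = base 0xc5cc + off 0x04 + 2 + imm -2 = 0xc5d0

0xc5d0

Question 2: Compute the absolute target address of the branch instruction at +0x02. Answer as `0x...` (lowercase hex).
@+02  big-endian(1f fc) = 0x1ffc
  op=0x1ffc>>10=0x7 ⇒ jnz (J)
  imm@[9:0]=0x3fc (s10→-4) ⇒ $-4
  target = base 0xc5cc + off 0x02 + 2 + imm -4 = 0xc5cc

0xc5cc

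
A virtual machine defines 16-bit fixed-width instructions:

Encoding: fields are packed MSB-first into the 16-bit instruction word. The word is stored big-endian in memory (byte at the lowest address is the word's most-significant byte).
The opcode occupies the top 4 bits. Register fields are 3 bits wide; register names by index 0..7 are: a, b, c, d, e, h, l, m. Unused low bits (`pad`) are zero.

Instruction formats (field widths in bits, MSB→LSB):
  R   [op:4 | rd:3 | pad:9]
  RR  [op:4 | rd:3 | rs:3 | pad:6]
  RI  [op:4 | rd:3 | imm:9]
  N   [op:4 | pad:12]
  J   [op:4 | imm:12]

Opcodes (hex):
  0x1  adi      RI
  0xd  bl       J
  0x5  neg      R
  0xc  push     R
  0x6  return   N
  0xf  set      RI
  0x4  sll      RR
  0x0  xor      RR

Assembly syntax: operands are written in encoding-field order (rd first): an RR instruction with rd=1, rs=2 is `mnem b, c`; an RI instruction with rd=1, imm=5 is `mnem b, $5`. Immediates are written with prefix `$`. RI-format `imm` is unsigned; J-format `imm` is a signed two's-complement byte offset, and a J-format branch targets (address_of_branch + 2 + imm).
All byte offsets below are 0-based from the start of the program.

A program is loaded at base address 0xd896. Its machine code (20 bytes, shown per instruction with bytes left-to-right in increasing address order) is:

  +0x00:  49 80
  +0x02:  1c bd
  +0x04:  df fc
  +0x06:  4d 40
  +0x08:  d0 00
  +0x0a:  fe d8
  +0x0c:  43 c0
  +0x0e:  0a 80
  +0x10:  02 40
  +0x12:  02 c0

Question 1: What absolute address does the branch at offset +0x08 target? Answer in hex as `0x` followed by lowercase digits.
@+08  big-endian(d0 00) = 0xd000
  op=0xd000>>12=0xd ⇒ bl (J)
  imm@[11:0]=0x0 ⇒ $0
  target = base 0xd896 + off 0x08 + 2 + imm 0 = 0xd8a0

0xd8a0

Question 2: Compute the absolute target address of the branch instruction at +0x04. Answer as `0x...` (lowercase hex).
0xd898

off 0x04: read df fc as big → 0xdffc
  op=0xdffc>>12=0xd ⇒ bl (J)
  imm@[11:0]=0xffc (s12→-4) ⇒ $-4
  target = base 0xd896 + off 0x04 + 2 + imm -4 = 0xd898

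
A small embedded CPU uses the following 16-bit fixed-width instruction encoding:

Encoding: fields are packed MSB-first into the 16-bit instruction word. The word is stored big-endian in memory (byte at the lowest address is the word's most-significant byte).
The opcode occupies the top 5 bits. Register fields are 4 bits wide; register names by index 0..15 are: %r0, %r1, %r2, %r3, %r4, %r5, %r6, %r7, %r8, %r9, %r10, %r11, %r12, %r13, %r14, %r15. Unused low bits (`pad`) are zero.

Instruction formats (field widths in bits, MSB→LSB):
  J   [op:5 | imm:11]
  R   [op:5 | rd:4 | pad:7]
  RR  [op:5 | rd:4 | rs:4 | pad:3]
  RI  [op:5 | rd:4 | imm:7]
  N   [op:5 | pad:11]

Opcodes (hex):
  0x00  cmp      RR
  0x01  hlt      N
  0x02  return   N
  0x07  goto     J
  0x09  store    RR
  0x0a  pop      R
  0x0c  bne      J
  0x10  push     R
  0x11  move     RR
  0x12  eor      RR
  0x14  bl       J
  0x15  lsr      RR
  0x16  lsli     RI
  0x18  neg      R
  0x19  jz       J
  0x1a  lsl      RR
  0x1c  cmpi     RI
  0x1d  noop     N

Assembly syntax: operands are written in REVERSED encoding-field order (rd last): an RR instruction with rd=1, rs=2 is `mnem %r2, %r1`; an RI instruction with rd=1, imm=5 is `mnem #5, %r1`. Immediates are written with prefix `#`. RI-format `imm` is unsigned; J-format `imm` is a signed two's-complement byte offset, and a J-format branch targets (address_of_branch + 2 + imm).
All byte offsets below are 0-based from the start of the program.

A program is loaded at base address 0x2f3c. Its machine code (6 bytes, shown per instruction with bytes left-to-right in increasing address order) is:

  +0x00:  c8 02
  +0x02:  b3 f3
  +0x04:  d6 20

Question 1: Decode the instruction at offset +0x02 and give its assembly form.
off 0x02: read b3 f3 as big → 0xb3f3
  opcode bits[15:11]=0x16: lsli/RI
  rd: (w>>7)&0xf=0x7 → %r7
  imm: (w>>0)&0x7f=0x73 → #115

lsli #115, %r7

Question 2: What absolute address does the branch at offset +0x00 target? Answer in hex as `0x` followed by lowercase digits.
off 0x00: read c8 02 as big → 0xc802
  opcode bits[15:11]=0x19: jz/J
  imm: (w>>0)&0x7ff=0x2 → #2
  target = base 0x2f3c + off 0x00 + 2 + imm 2 = 0x2f40

0x2f40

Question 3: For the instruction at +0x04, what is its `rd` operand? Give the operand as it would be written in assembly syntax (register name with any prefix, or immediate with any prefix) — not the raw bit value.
off 0x04: read d6 20 as big → 0xd620
  opcode bits[15:11]=0x1a: lsl/RR
  rd@[10:7]=0xc ⇒ %r12
  rs@[6:3]=0x4 ⇒ %r4

%r12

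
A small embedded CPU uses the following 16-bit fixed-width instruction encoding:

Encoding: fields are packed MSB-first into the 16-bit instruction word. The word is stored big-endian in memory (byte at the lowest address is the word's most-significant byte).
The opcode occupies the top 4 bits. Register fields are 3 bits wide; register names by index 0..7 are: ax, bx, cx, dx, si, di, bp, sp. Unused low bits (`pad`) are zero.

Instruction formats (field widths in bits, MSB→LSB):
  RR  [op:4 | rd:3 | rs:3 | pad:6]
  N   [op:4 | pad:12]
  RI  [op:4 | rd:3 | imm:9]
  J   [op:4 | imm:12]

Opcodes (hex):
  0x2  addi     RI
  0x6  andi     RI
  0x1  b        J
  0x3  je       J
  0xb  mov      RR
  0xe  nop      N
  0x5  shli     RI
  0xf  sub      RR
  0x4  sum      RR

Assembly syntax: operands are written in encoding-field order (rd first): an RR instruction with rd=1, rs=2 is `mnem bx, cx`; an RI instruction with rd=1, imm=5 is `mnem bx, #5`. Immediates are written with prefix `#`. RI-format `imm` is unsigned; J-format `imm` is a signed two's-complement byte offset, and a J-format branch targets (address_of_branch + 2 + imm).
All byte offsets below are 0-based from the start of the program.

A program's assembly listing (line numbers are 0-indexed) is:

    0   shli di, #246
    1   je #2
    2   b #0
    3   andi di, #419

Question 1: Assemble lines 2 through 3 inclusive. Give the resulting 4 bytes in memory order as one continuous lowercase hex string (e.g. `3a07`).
10006ba3

L2: b op=0x1:4|imm=0:12 ⇒ 0x1000 ⇒ big 10 00
L3: andi op=0x6:4|rd=5:3|imm=419:9 ⇒ 0x6ba3 ⇒ big 6b a3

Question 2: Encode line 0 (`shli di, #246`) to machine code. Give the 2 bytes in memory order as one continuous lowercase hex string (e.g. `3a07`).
line 0 (shli): pack op=0x5:4|rd=5:3|imm=246:9 = 0x5af6; big→ 5a f6

5af6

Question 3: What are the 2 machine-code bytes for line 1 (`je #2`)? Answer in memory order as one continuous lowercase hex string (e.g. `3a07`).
3002

1. je fields op=0x3:4|imm=2:12 → word 3002h → 30 02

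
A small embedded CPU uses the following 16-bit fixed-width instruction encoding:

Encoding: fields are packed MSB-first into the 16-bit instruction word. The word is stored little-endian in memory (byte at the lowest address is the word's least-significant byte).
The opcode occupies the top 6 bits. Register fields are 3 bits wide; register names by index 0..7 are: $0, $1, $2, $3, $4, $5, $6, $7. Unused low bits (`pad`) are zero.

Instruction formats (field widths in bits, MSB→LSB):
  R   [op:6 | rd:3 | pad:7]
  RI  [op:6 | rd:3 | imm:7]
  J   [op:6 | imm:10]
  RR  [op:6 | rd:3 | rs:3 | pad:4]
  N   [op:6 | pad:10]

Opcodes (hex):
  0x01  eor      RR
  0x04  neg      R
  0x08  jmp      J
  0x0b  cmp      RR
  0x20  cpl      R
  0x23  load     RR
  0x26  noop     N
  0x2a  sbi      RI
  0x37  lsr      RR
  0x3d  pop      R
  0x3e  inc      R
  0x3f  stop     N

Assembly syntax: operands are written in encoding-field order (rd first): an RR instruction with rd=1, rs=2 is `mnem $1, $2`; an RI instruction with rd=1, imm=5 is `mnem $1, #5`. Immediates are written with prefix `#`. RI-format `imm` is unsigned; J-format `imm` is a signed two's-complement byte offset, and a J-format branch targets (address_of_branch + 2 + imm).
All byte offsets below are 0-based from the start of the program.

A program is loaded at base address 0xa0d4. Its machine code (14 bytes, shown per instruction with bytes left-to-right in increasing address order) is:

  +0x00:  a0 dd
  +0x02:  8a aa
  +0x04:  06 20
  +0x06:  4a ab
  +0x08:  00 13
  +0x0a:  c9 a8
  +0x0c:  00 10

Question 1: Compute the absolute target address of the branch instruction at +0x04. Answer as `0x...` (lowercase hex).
off 0x04: read 06 20 as little → 0x2006
  opcode bits[15:10]=0x8: jmp/J
  imm@[9:0]=0x6 ⇒ #6
  target = base 0xa0d4 + off 0x04 + 2 + imm 6 = 0xa0e0

0xa0e0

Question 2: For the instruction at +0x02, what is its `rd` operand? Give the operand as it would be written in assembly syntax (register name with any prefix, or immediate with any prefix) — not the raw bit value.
$5

[02] 8a aa → 0xaa8a
  op=0xaa8a>>10=0x2a ⇒ sbi (RI)
  rd: (w>>7)&0x7=0x5 → $5
  imm: (w>>0)&0x7f=0xa → #10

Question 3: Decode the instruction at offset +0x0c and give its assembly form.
neg $0

[0c] 00 10 → 0x1000
  opcode bits[15:10]=0x4: neg/R
  rd@[9:7]=0x0 ⇒ $0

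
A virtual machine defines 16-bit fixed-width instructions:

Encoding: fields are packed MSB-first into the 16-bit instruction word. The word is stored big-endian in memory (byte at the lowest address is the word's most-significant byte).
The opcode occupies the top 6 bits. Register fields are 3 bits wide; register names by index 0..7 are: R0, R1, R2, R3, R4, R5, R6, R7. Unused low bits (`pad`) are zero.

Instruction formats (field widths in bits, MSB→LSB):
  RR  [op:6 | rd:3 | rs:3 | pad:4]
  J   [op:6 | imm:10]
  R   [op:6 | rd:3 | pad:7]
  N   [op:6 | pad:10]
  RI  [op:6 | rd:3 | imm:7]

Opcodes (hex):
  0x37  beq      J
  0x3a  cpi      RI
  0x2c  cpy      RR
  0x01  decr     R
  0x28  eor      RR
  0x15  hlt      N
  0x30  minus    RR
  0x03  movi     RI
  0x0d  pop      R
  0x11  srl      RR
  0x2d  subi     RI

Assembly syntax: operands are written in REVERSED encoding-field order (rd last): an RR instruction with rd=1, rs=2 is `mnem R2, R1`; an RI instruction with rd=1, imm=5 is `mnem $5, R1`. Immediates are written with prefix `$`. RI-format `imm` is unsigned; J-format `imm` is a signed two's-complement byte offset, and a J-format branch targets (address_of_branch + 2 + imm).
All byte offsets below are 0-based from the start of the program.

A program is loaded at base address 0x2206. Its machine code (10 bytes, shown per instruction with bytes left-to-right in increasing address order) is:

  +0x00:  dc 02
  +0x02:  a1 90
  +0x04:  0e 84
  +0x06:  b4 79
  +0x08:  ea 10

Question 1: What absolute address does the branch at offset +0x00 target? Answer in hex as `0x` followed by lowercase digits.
0x220a

@+00  big-endian(dc 02) = 0xdc02
  op=0xdc02>>10=0x37 ⇒ beq (J)
  [9:0] imm=2 = $2
  target = base 0x2206 + off 0x00 + 2 + imm 2 = 0x220a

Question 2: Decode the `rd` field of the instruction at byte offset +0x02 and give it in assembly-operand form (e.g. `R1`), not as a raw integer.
R3

off 0x02: read a1 90 as big → 0xa190
  top 6b → 0x28 → eor [RR]
  rd@[9:7]=0x3 ⇒ R3
  rs@[6:4]=0x1 ⇒ R1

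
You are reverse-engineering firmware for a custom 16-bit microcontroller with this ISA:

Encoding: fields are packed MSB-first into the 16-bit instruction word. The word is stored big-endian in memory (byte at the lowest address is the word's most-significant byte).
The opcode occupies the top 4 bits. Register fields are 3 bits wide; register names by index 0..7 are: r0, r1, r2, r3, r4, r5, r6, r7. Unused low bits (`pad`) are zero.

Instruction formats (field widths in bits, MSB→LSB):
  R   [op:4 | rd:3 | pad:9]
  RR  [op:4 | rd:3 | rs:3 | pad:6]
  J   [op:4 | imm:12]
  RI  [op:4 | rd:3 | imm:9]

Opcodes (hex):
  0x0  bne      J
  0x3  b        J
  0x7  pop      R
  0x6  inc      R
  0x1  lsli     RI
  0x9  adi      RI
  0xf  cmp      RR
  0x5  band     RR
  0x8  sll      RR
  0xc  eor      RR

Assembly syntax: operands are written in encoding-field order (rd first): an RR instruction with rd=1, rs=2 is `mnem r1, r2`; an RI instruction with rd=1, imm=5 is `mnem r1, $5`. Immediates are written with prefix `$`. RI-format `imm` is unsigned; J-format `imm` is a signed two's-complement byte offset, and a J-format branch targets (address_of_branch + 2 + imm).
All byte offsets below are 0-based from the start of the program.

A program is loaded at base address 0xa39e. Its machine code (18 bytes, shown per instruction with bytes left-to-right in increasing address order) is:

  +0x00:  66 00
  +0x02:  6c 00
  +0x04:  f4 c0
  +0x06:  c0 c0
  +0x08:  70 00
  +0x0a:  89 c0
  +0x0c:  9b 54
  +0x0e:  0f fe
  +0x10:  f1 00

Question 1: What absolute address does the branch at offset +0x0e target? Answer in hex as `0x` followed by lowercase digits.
+0x0e: 0f fe ⇒ word 0x0ffe (big)
  op=0x0ffe>>12=0x0 ⇒ bne (J)
  imm@[11:0]=0xffe (s12→-2) ⇒ $-2
  target = base 0xa39e + off 0x0e + 2 + imm -2 = 0xa3ac

0xa3ac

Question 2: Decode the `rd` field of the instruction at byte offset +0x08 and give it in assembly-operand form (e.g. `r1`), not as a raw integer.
r0

off 0x08: read 70 00 as big → 0x7000
  opcode bits[15:12]=0x7: pop/R
  [11:9] rd=0 = r0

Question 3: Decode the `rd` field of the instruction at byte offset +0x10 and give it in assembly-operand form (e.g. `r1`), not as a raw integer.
r0

[10] f1 00 → 0xf100
  top 4b → 0xf → cmp [RR]
  rd@[11:9]=0x0 ⇒ r0
  rs@[8:6]=0x4 ⇒ r4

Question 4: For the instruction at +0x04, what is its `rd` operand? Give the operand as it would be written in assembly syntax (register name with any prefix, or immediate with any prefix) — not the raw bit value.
[04] f4 c0 → 0xf4c0
  top 4b → 0xf → cmp [RR]
  [11:9] rd=2 = r2
  [8:6] rs=3 = r3

r2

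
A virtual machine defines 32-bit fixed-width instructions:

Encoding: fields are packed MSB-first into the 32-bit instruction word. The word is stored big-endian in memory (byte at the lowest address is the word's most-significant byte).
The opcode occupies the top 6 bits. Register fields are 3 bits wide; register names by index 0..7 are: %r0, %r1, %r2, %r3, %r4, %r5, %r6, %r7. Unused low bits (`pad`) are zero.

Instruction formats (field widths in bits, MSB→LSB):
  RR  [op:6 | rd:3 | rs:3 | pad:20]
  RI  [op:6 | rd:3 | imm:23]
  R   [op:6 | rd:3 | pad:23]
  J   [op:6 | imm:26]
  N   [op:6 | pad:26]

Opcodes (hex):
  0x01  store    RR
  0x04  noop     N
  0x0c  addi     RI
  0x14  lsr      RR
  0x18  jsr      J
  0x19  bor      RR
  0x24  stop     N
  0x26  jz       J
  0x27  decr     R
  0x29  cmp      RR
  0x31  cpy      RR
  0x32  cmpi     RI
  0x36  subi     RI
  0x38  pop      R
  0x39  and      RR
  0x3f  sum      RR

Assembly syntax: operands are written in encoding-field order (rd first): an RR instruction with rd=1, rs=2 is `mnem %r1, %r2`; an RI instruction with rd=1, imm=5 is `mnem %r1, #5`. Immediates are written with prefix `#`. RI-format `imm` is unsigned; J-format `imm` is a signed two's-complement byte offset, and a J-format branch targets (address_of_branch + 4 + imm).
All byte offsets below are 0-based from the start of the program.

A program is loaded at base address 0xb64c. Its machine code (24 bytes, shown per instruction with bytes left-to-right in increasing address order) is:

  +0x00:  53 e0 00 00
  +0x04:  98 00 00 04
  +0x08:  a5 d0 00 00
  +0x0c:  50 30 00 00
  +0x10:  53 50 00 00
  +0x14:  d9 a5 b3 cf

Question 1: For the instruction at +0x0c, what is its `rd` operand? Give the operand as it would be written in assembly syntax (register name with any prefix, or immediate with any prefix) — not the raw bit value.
%r0

[0c] 50 30 00 00 → 0x50300000
  op=0x50300000>>26=0x14 ⇒ lsr (RR)
  rd@[25:23]=0x0 ⇒ %r0
  rs@[22:20]=0x3 ⇒ %r3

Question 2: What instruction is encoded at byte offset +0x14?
subi %r3, #2470863

[14] d9 a5 b3 cf → 0xd9a5b3cf
  opcode bits[31:26]=0x36: subi/RI
  rd@[25:23]=0x3 ⇒ %r3
  imm@[22:0]=0x25b3cf ⇒ #2470863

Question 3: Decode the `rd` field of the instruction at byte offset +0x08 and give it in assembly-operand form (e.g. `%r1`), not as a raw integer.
%r3

@+08  big-endian(a5 d0 00 00) = 0xa5d00000
  opcode bits[31:26]=0x29: cmp/RR
  rd: (w>>23)&0x7=0x3 → %r3
  rs: (w>>20)&0x7=0x5 → %r5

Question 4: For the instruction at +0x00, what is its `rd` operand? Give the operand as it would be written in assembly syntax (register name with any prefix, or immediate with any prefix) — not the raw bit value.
%r7

off 0x00: read 53 e0 00 00 as big → 0x53e00000
  opcode bits[31:26]=0x14: lsr/RR
  [25:23] rd=7 = %r7
  [22:20] rs=6 = %r6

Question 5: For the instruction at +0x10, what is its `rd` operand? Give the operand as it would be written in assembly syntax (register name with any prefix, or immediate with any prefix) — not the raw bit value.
%r6

[10] 53 50 00 00 → 0x53500000
  opcode bits[31:26]=0x14: lsr/RR
  [25:23] rd=6 = %r6
  [22:20] rs=5 = %r5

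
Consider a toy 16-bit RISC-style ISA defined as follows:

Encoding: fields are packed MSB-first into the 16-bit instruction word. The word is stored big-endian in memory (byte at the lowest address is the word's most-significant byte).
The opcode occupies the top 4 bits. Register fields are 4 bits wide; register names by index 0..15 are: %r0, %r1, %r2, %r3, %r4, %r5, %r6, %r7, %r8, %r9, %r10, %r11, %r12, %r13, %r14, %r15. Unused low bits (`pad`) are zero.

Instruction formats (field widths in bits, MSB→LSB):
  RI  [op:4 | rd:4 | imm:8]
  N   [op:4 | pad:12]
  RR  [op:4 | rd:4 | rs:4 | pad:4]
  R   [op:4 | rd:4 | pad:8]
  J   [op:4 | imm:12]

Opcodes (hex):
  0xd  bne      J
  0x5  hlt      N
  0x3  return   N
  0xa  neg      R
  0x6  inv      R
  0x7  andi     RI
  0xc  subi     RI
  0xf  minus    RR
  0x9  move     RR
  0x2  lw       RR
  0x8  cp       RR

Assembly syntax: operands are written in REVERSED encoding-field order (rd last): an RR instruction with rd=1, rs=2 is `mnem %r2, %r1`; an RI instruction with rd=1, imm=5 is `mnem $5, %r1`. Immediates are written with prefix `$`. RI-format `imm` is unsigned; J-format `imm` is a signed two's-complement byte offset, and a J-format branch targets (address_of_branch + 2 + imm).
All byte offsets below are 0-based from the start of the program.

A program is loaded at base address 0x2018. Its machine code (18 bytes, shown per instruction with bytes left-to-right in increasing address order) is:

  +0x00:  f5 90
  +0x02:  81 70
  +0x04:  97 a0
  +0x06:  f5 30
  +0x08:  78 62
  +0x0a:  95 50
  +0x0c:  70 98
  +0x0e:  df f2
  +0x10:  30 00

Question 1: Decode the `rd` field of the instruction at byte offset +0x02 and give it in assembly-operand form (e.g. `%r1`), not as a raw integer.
%r1

[02] 81 70 → 0x8170
  opcode bits[15:12]=0x8: cp/RR
  rd: (w>>8)&0xf=0x1 → %r1
  rs: (w>>4)&0xf=0x7 → %r7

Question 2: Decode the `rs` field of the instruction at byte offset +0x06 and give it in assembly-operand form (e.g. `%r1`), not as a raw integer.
@+06  big-endian(f5 30) = 0xf530
  top 4b → 0xf → minus [RR]
  [11:8] rd=5 = %r5
  [7:4] rs=3 = %r3

%r3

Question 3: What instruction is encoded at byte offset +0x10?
return

off 0x10: read 30 00 as big → 0x3000
  top 4b → 0x3 → return [N]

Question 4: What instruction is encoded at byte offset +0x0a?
[0a] 95 50 → 0x9550
  op=0x9550>>12=0x9 ⇒ move (RR)
  rd: (w>>8)&0xf=0x5 → %r5
  rs: (w>>4)&0xf=0x5 → %r5

move %r5, %r5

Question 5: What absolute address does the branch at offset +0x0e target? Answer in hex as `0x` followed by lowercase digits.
0x201a

[0e] df f2 → 0xdff2
  top 4b → 0xd → bne [J]
  imm: (w>>0)&0xfff=0xff2 (s12→-14) → $-14
  target = base 0x2018 + off 0x0e + 2 + imm -14 = 0x201a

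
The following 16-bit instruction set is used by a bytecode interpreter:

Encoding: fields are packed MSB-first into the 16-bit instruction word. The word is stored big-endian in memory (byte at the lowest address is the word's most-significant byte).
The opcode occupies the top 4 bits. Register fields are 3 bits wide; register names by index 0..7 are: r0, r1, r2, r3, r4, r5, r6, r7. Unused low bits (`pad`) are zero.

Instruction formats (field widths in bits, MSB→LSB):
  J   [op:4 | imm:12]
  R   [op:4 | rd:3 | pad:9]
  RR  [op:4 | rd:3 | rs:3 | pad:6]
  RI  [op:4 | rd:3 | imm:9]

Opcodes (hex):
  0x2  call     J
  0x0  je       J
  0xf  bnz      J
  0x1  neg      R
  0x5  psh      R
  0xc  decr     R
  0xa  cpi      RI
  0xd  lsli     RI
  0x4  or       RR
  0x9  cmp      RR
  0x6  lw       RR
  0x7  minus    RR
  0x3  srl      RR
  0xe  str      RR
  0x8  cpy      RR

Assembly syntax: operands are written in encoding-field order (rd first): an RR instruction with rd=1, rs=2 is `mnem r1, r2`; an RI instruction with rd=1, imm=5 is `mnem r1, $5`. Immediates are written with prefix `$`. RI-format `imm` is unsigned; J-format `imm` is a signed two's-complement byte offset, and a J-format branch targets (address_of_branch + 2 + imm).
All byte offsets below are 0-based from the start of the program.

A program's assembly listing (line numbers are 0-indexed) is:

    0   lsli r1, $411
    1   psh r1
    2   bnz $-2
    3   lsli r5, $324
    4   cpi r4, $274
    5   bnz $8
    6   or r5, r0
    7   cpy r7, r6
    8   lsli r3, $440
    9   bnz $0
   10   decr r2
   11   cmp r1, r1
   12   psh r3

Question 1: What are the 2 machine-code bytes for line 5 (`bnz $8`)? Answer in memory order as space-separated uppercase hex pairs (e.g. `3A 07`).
line 5 (bnz): pack op=0xf:4|imm=8:12 = 0xf008; big→ f0 08

F0 08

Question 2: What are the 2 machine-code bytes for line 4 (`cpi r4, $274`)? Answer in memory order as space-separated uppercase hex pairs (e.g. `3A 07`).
A9 12

4. cpi fields op=0xa:4|rd=4:3|imm=274:9 → word a912h → a9 12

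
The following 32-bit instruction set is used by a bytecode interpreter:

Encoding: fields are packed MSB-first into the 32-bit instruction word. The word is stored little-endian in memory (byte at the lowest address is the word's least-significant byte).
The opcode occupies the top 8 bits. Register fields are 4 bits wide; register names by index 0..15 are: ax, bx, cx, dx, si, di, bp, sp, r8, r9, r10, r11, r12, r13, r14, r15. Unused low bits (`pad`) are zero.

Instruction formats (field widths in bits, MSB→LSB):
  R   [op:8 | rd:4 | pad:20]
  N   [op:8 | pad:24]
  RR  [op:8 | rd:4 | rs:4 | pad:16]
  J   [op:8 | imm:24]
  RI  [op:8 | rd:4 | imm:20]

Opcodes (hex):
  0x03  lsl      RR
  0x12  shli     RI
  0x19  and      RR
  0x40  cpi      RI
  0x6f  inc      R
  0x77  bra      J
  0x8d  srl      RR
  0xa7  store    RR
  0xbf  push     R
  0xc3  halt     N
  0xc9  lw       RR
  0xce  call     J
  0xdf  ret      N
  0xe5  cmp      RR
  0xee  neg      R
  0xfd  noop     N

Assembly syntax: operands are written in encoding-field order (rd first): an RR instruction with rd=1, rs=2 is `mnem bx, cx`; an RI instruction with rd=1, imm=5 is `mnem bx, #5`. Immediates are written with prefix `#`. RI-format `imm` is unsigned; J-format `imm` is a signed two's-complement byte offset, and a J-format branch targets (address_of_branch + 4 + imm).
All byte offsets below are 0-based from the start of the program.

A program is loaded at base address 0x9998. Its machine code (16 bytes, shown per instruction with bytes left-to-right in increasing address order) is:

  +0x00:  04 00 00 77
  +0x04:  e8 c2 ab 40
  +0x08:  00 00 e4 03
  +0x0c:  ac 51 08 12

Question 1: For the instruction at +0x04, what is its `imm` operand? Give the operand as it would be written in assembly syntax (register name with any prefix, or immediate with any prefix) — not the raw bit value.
@+04  little-endian(e8 c2 ab 40) = 0x40abc2e8
  op=0x40abc2e8>>24=0x40 ⇒ cpi (RI)
  [23:20] rd=10 = r10
  [19:0] imm=770792 = #770792

#770792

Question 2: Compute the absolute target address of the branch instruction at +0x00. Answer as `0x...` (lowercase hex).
+0x00: 04 00 00 77 ⇒ word 0x77000004 (little)
  top 8b → 0x77 → bra [J]
  imm@[23:0]=0x4 ⇒ #4
  target = base 0x9998 + off 0x00 + 4 + imm 4 = 0x99a0

0x99a0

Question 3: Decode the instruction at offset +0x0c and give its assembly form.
[0c] ac 51 08 12 → 0x120851ac
  top 8b → 0x12 → shli [RI]
  rd: (w>>20)&0xf=0x0 → ax
  imm: (w>>0)&0xfffff=0x851ac → #545196

shli ax, #545196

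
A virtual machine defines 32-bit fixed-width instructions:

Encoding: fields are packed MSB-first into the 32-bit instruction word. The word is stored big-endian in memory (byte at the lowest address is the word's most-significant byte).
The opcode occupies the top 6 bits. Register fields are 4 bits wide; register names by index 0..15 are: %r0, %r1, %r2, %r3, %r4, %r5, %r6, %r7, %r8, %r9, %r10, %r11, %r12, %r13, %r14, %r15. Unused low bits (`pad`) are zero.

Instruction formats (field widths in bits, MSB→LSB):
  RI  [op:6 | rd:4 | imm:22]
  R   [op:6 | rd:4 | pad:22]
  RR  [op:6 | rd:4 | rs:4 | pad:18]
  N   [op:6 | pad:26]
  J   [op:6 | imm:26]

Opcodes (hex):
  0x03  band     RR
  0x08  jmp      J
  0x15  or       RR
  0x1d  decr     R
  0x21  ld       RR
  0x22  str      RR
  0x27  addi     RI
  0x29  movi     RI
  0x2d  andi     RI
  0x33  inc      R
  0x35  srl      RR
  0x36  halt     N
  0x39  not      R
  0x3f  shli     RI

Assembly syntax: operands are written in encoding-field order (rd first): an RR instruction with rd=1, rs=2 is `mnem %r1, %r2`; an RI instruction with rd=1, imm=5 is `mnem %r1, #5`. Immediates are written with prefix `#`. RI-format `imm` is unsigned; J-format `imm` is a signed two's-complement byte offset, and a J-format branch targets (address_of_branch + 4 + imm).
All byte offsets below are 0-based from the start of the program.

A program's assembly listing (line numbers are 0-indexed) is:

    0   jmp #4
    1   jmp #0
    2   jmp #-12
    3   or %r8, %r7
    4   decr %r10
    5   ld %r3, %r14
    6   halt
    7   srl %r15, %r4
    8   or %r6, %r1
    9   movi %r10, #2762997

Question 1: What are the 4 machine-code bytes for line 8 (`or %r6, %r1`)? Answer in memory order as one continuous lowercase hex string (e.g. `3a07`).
55840000

L8: or op=0x15:6|rd=6:4|rs=1:4|pad=0:18 ⇒ 0x55840000 ⇒ big 55 84 00 00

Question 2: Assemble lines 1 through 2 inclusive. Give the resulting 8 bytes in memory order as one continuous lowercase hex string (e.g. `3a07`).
2000000023fffff4

line 1 (jmp): pack op=0x8:6|imm=0:26 = 0x20000000; big→ 20 00 00 00
line 2 (jmp): pack op=0x8:6|imm=-12:26 = 0x23fffff4; big→ 23 ff ff f4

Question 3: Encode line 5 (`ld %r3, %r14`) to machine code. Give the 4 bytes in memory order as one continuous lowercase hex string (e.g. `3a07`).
84f80000

L5: ld op=0x21:6|rd=3:4|rs=14:4|pad=0:18 ⇒ 0x84f80000 ⇒ big 84 f8 00 00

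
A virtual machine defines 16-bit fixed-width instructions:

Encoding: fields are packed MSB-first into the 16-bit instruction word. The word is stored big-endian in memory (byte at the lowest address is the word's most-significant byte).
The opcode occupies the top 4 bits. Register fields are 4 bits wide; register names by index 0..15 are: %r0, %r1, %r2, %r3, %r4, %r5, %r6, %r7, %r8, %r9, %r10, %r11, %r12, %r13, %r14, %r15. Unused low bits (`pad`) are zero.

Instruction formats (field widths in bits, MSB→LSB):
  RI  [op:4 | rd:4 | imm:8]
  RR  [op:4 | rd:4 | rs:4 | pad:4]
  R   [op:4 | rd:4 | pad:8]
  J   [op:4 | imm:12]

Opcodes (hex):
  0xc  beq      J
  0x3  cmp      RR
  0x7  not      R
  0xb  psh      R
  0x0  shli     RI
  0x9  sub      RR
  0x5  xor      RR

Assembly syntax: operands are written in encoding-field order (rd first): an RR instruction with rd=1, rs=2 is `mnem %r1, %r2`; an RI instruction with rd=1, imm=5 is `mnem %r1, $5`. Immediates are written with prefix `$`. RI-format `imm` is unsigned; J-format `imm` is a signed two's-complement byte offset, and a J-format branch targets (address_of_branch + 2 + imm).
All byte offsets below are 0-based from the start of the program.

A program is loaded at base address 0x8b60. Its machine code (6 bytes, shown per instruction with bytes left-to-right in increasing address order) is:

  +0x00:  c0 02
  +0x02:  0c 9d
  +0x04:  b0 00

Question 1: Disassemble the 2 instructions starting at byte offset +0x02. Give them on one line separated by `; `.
off 0x02: read 0c 9d as big → 0x0c9d
  top 4b → 0x0 → shli [RI]
  rd@[11:8]=0xc ⇒ %r12
  imm@[7:0]=0x9d ⇒ $157
off 0x04: read b0 00 as big → 0xb000
  top 4b → 0xb → psh [R]
  rd@[11:8]=0x0 ⇒ %r0

shli %r12, $157; psh %r0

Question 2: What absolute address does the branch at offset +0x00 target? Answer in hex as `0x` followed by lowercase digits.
@+00  big-endian(c0 02) = 0xc002
  top 4b → 0xc → beq [J]
  imm: (w>>0)&0xfff=0x2 → $2
  target = base 0x8b60 + off 0x00 + 2 + imm 2 = 0x8b64

0x8b64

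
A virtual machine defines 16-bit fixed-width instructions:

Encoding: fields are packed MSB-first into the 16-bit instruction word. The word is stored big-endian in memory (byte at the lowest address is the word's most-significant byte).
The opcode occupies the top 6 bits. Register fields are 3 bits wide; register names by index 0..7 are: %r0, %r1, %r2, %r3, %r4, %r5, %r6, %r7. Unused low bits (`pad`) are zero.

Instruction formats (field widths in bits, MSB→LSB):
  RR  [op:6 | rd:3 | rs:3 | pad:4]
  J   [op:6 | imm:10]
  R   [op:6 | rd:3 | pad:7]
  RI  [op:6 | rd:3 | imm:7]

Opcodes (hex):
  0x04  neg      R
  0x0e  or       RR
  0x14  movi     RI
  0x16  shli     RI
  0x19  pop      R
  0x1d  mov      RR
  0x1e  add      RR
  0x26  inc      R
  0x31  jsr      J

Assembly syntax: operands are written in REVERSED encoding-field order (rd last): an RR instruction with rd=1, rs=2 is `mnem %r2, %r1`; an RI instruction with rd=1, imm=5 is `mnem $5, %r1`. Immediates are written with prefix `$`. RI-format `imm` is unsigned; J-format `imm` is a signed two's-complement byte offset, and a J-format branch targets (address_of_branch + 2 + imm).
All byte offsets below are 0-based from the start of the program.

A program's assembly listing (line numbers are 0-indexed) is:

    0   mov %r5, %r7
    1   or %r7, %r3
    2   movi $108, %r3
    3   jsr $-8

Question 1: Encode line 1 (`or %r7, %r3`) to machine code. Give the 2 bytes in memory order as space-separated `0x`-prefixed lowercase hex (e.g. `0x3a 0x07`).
line 1 (or): pack op=0xe:6|rd=3:3|rs=7:3|pad=0:4 = 0x39f0; big→ 39 f0

0x39 0xf0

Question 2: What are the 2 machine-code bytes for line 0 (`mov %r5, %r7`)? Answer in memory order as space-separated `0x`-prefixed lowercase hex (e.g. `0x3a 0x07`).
0x77 0xd0

L0: mov op=0x1d:6|rd=7:3|rs=5:3|pad=0:4 ⇒ 0x77d0 ⇒ big 77 d0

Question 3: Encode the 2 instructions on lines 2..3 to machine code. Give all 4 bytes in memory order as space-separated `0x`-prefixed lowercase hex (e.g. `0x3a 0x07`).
0x51 0xec 0xc7 0xf8

2. movi fields op=0x14:6|rd=3:3|imm=108:7 → word 51ech → 51 ec
3. jsr fields op=0x31:6|imm=-8:10 → word c7f8h → c7 f8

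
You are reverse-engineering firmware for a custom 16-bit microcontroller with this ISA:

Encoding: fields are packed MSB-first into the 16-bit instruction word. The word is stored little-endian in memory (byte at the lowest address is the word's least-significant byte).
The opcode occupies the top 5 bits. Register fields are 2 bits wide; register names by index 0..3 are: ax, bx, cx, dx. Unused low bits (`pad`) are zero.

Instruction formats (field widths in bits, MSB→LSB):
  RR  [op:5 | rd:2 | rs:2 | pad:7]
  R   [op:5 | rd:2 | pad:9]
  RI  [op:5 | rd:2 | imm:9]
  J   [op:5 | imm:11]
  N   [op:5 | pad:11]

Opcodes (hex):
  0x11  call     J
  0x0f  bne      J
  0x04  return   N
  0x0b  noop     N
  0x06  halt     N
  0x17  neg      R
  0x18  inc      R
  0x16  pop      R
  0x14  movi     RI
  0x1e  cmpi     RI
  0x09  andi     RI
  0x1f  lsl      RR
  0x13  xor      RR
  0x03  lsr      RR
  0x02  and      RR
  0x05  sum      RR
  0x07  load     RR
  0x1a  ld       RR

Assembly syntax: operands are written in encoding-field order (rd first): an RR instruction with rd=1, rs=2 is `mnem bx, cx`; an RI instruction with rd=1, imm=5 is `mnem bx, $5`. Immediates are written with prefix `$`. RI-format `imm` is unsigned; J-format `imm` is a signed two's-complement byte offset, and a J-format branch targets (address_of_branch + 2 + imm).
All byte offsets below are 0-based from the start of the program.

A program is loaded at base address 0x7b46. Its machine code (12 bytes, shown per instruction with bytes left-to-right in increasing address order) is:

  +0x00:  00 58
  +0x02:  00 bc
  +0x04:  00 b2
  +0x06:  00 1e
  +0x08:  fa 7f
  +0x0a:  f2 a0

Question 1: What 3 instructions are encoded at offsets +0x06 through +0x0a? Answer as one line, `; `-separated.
lsr dx, ax; bne $-6; movi ax, $242

@+06  little-endian(00 1e) = 0x1e00
  top 5b → 0x3 → lsr [RR]
  rd: (w>>9)&0x3=0x3 → dx
  rs: (w>>7)&0x3=0x0 → ax
@+08  little-endian(fa 7f) = 0x7ffa
  top 5b → 0xf → bne [J]
  imm: (w>>0)&0x7ff=0x7fa (s11→-6) → $-6
@+0a  little-endian(f2 a0) = 0xa0f2
  top 5b → 0x14 → movi [RI]
  rd: (w>>9)&0x3=0x0 → ax
  imm: (w>>0)&0x1ff=0xf2 → $242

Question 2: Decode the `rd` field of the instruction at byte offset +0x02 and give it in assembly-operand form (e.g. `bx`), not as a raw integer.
off 0x02: read 00 bc as little → 0xbc00
  top 5b → 0x17 → neg [R]
  [10:9] rd=2 = cx

cx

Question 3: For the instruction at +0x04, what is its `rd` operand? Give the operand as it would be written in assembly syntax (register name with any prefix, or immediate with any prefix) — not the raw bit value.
[04] 00 b2 → 0xb200
  top 5b → 0x16 → pop [R]
  rd: (w>>9)&0x3=0x1 → bx

bx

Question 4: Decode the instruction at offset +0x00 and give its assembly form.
off 0x00: read 00 58 as little → 0x5800
  opcode bits[15:11]=0xb: noop/N

noop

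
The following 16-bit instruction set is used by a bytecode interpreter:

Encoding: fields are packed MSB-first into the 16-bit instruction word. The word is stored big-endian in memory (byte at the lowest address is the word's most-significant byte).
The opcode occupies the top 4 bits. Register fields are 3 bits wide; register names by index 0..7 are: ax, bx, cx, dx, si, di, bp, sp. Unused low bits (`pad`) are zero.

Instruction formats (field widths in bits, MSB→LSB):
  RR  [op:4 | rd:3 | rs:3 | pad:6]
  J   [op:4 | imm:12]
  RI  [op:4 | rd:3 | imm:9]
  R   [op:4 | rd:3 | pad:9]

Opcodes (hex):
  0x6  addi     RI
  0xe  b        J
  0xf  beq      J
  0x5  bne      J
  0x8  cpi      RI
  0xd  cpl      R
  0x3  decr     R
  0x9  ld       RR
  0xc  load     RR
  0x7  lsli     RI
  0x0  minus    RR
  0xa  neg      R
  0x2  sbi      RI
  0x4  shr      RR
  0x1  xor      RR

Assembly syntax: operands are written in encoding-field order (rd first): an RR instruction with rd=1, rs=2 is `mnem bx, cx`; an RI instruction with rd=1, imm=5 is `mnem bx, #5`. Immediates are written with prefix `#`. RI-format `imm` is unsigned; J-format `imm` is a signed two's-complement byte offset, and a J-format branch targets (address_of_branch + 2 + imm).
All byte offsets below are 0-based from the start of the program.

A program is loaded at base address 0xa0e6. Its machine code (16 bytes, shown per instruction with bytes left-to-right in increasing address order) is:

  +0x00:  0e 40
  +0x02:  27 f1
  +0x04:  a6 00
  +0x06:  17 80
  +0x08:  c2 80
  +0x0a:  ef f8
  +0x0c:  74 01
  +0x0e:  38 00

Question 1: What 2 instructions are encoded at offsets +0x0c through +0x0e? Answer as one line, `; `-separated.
+0x0c: 74 01 ⇒ word 0x7401 (big)
  top 4b → 0x7 → lsli [RI]
  rd: (w>>9)&0x7=0x2 → cx
  imm: (w>>0)&0x1ff=0x1 → #1
+0x0e: 38 00 ⇒ word 0x3800 (big)
  top 4b → 0x3 → decr [R]
  rd: (w>>9)&0x7=0x4 → si

lsli cx, #1; decr si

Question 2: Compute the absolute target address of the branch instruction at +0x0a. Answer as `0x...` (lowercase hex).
@+0a  big-endian(ef f8) = 0xeff8
  top 4b → 0xe → b [J]
  imm: (w>>0)&0xfff=0xff8 (s12→-8) → #-8
  target = base 0xa0e6 + off 0x0a + 2 + imm -8 = 0xa0ea

0xa0ea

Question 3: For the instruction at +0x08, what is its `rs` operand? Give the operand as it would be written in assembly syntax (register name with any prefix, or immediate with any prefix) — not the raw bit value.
off 0x08: read c2 80 as big → 0xc280
  op=0xc280>>12=0xc ⇒ load (RR)
  rd: (w>>9)&0x7=0x1 → bx
  rs: (w>>6)&0x7=0x2 → cx

cx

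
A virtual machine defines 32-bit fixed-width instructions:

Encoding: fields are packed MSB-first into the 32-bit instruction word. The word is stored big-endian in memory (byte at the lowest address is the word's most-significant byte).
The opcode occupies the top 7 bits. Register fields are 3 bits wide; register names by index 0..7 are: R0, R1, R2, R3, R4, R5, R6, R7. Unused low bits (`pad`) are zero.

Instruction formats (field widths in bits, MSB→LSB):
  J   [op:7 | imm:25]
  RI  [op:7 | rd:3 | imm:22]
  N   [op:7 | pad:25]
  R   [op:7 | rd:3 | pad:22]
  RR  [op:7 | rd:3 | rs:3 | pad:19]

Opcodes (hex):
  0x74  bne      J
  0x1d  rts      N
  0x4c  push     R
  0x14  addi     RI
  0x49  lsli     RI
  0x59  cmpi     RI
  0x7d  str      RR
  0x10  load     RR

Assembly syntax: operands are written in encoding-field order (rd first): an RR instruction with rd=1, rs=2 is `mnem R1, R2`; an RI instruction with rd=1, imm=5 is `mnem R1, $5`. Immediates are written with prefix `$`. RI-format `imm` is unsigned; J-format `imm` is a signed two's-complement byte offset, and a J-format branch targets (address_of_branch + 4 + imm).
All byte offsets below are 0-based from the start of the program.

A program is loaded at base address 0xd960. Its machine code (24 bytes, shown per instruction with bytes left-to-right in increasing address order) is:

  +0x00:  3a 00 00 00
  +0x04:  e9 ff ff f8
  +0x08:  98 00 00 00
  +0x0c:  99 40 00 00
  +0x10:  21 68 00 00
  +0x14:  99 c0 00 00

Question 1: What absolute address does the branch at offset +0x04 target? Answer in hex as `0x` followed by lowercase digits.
0xd960

[04] e9 ff ff f8 → 0xe9fffff8
  opcode bits[31:25]=0x74: bne/J
  [24:0] imm=33554424 (s25→-8) = $-8
  target = base 0xd960 + off 0x04 + 4 + imm -8 = 0xd960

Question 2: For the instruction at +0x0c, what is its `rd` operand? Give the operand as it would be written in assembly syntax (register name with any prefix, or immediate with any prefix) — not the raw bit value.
R5

[0c] 99 40 00 00 → 0x99400000
  top 7b → 0x4c → push [R]
  rd: (w>>22)&0x7=0x5 → R5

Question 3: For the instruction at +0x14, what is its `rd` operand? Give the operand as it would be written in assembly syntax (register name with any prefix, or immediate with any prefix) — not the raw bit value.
@+14  big-endian(99 c0 00 00) = 0x99c00000
  top 7b → 0x4c → push [R]
  [24:22] rd=7 = R7

R7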